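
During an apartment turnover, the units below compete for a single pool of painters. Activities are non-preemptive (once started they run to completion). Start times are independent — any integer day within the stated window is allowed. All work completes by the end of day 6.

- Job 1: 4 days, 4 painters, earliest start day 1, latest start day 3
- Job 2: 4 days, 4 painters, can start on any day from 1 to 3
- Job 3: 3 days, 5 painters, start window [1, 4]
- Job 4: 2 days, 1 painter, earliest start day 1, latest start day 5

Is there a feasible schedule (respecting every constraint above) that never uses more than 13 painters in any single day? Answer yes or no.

yes

Schedule Job 1@1, Job 2@1, Job 3@1, Job 4@4: d1:13  d2:13  d3:13  d4:9  d5:1  d6:0 — peak 13 ≤ 13.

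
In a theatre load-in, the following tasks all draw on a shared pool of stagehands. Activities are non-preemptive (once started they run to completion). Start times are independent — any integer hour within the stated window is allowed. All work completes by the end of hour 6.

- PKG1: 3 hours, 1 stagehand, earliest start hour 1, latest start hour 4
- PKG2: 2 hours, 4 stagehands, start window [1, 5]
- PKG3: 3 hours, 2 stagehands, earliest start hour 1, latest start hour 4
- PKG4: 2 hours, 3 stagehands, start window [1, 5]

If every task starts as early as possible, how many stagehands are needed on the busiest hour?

Early-start schedule: PKG1@1, PKG2@1, PKG3@1, PKG4@1.
Load per hour: hour 1: 10, hour 2: 10, hour 3: 3, hour 4: 0, hour 5: 0, hour 6: 0.
Peak is 10.

10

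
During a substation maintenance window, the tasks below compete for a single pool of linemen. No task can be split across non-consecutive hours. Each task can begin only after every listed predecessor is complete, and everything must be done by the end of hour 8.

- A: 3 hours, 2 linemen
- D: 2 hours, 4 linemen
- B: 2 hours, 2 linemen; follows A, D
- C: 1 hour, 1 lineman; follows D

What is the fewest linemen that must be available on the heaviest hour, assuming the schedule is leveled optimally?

Early-start (A@1, D@1, B@4, C@3) gives peak 6: h1:6  h2:6  h3:3  h4:2  h5:2  h6:0  h7:0  h8:0.
Shift D→4, B→6, C→6.
Schedule A@1, D@4, B@6, C@6: h1:2  h2:2  h3:2  h4:4  h5:4  h6:3  h7:2  h8:0 — peak 4.

4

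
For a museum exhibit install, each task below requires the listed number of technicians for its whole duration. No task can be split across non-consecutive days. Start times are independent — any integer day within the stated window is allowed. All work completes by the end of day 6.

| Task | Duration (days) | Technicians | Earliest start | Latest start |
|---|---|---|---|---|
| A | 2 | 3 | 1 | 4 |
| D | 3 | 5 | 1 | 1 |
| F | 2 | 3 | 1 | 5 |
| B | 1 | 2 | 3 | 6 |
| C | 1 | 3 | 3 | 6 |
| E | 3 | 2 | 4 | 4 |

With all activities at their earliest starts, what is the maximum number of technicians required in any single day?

11

Early-start schedule: A@1, D@1, F@1, B@3, C@3, E@4.
Load per day: day 1: 11, day 2: 11, day 3: 10, day 4: 2, day 5: 2, day 6: 2.
Peak is 11.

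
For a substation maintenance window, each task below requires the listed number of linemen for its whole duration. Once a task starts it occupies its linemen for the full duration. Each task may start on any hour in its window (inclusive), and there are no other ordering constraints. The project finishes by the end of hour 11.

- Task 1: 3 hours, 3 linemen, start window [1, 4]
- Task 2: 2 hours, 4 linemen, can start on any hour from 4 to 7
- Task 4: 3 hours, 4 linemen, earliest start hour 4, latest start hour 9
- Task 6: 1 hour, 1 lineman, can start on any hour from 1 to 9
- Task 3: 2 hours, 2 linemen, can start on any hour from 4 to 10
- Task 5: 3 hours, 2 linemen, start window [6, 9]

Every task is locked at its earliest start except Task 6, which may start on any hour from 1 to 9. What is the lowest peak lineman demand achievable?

Task 6@1: h1:4  h2:3  h3:3  h4:10  h5:10  h6:6  h7:2  h8:2  h9:0  h10:0  h11:0 → peak 10
Task 6@2: h1:3  h2:4  h3:3  h4:10  h5:10  h6:6  h7:2  h8:2  h9:0  h10:0  h11:0 → peak 10
Task 6@3: h1:3  h2:3  h3:4  h4:10  h5:10  h6:6  h7:2  h8:2  h9:0  h10:0  h11:0 → peak 10
Task 6@4: h1:3  h2:3  h3:3  h4:11  h5:10  h6:6  h7:2  h8:2  h9:0  h10:0  h11:0 → peak 11
Task 6@5: h1:3  h2:3  h3:3  h4:10  h5:11  h6:6  h7:2  h8:2  h9:0  h10:0  h11:0 → peak 11
Task 6@6: h1:3  h2:3  h3:3  h4:10  h5:10  h6:7  h7:2  h8:2  h9:0  h10:0  h11:0 → peak 10
Task 6@7: h1:3  h2:3  h3:3  h4:10  h5:10  h6:6  h7:3  h8:2  h9:0  h10:0  h11:0 → peak 10
Task 6@8: h1:3  h2:3  h3:3  h4:10  h5:10  h6:6  h7:2  h8:3  h9:0  h10:0  h11:0 → peak 10
Task 6@9: h1:3  h2:3  h3:3  h4:10  h5:10  h6:6  h7:2  h8:2  h9:1  h10:0  h11:0 → peak 10
Best is Task 6@1, peak 10.

10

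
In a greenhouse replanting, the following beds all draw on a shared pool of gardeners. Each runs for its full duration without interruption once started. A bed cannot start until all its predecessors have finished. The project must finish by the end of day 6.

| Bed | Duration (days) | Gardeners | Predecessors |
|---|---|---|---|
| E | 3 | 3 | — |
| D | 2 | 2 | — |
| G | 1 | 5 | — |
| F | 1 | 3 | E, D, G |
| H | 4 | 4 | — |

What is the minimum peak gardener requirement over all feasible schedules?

7

Early-start (E@1, D@1, G@1, F@4, H@1) gives peak 14: d1:14  d2:9  d3:7  d4:7  d5:0  d6:0.
Shift D→4, G→5, F→6.
Schedule E@1, D@4, G@5, F@6, H@1: d1:7  d2:7  d3:7  d4:6  d5:7  d6:3 — peak 7.
Total gardener-days = 37 over 6 days ⇒ peak ≥ ⌈37/6⌉ = 7, so 7 is optimal.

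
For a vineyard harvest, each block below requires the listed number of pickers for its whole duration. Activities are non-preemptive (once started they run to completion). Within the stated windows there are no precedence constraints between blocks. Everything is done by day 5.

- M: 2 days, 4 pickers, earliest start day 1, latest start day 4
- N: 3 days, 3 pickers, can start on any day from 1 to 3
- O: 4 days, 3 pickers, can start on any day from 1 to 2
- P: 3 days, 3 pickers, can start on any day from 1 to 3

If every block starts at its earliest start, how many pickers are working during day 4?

3

At early start, day 4 has: O.
Demand: 3 = 3.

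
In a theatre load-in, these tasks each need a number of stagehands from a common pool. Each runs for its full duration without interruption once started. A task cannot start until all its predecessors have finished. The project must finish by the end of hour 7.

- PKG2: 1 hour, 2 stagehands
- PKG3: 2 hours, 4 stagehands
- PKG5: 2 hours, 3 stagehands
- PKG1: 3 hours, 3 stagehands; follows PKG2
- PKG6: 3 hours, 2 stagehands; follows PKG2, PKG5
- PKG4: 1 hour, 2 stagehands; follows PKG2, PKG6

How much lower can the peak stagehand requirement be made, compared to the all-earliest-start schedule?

Early-start peak: h1:9  h2:10  h3:5  h4:5  h5:2  h6:2  h7:0 ⇒ 10.
Leveled (PKG2@1, PKG3@3, PKG5@1, PKG1@5, PKG6@3, PKG4@6): h1:5  h2:3  h3:6  h4:6  h5:5  h6:5  h7:3 ⇒ 6.
Reduction 10 − 6 = 4.

4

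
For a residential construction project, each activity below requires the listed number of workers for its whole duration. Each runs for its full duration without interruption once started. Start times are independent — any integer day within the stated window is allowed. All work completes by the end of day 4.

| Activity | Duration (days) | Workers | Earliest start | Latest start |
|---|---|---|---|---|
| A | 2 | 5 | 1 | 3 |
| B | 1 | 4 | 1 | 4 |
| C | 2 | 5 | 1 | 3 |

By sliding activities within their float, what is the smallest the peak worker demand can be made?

9

Early-start (A@1, B@1, C@1) gives peak 14: d1:14  d2:10  d3:0  d4:0.
Shift C→3.
Schedule A@1, B@1, C@3: d1:9  d2:5  d3:5  d4:5 — peak 9.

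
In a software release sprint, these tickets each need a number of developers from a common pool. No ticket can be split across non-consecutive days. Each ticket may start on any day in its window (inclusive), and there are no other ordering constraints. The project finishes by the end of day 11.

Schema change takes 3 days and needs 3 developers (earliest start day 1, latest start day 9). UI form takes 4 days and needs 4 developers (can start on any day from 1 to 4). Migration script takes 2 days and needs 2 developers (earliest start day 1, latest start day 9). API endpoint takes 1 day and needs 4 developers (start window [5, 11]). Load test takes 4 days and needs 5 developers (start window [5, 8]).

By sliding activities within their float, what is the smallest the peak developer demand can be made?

Early-start (Schema change@1, UI form@1, Migration script@1, API endpoint@5, Load test@5) gives peak 9: d1:9  d2:9  d3:7  d4:4  d5:9  d6:5  d7:5  d8:5  d9:0  d10:0  d11:0.
Shift Migration script→4, Load test→6.
Schedule Schema change@1, UI form@1, Migration script@4, API endpoint@5, Load test@6: d1:7  d2:7  d3:7  d4:6  d5:6  d6:5  d7:5  d8:5  d9:5  d10:0  d11:0 — peak 7.

7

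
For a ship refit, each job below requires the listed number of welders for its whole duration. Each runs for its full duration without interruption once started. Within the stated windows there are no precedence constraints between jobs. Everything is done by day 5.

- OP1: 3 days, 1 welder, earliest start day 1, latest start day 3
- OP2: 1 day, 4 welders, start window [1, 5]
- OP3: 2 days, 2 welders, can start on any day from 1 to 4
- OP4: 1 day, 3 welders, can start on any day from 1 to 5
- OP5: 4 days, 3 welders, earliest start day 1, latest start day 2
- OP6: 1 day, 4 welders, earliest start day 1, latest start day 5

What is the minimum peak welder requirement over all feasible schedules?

7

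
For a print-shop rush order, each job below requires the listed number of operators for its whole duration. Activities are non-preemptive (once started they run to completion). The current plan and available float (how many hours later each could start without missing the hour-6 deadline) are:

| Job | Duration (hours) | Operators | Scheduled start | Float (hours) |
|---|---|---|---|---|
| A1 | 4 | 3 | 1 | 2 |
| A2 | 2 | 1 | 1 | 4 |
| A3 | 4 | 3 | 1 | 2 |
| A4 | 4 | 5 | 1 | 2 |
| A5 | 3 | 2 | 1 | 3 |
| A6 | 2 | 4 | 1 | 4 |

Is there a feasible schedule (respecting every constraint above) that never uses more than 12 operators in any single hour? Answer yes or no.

The minimum achievable peak is 13; 12 < 13, so no feasible schedule stays within the cap.

no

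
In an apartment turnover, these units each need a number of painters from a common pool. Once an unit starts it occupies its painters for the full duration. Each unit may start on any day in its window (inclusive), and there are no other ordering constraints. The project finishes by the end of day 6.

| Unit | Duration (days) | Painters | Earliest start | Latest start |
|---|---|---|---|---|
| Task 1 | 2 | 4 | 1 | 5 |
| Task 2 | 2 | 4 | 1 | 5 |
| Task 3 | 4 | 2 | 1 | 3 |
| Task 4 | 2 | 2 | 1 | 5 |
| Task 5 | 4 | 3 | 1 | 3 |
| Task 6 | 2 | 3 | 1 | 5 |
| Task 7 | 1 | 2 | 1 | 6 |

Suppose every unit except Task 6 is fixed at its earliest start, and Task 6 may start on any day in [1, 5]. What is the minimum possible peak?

17

Task 6@1: d1:20  d2:18  d3:5  d4:5  d5:0  d6:0 → peak 20
Task 6@2: d1:17  d2:18  d3:8  d4:5  d5:0  d6:0 → peak 18
Task 6@3: d1:17  d2:15  d3:8  d4:8  d5:0  d6:0 → peak 17
Task 6@4: d1:17  d2:15  d3:5  d4:8  d5:3  d6:0 → peak 17
Task 6@5: d1:17  d2:15  d3:5  d4:5  d5:3  d6:3 → peak 17
Best is Task 6@3, peak 17.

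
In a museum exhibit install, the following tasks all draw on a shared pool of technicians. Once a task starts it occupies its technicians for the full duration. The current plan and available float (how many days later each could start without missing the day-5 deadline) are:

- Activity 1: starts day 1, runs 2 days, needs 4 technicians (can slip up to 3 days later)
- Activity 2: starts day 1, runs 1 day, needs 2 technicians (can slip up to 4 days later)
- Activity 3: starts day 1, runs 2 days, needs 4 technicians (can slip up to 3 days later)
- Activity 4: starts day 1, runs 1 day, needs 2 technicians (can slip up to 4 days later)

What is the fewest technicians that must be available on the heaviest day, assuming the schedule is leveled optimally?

Early-start (Activity 1@1, Activity 2@1, Activity 3@1, Activity 4@1) gives peak 12: d1:12  d2:8  d3:0  d4:0  d5:0.
Shift Activity 2→3, Activity 3→4, Activity 4→3.
Schedule Activity 1@1, Activity 2@3, Activity 3@4, Activity 4@3: d1:4  d2:4  d3:4  d4:4  d5:4 — peak 4.
Total technician-days = 20 over 5 days ⇒ peak ≥ ⌈20/5⌉ = 4, so 4 is optimal.

4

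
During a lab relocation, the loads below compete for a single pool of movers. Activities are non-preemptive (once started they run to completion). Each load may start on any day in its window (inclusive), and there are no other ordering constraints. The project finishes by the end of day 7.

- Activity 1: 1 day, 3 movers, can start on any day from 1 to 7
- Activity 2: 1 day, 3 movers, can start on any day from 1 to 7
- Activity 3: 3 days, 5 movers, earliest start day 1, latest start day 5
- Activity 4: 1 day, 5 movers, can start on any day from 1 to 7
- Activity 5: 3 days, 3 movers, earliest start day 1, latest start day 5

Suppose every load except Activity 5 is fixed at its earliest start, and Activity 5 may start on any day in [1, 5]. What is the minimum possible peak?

16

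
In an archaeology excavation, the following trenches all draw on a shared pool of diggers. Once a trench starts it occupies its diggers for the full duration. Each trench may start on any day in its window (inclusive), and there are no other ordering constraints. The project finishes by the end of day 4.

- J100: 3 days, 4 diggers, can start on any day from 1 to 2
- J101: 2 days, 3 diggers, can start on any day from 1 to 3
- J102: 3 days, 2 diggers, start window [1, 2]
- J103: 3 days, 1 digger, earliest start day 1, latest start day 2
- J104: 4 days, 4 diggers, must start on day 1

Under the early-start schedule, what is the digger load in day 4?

4

At early start, day 4 has: J104.
Demand: 4 = 4.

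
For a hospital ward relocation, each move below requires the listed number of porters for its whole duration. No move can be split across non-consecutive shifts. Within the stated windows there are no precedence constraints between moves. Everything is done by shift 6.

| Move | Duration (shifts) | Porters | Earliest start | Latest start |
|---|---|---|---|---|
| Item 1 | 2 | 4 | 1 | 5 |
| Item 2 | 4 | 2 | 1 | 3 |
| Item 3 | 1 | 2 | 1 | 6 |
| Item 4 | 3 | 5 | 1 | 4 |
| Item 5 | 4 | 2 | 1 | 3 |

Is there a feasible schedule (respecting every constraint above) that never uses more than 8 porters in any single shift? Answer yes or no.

no

The minimum achievable peak is 9; 8 < 9, so no feasible schedule stays within the cap.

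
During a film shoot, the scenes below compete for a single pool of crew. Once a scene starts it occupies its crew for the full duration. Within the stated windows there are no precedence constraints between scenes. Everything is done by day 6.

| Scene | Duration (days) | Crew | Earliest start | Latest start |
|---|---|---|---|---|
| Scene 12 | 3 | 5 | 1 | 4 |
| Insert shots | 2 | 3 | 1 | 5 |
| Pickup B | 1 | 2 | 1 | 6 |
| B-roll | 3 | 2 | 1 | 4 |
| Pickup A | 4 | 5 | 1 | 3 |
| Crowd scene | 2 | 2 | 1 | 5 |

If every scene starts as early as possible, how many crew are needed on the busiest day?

19

Early-start schedule: Scene 12@1, Insert shots@1, Pickup B@1, B-roll@1, Pickup A@1, Crowd scene@1.
Load per day: day 1: 19, day 2: 17, day 3: 12, day 4: 5, day 5: 0, day 6: 0.
Peak is 19.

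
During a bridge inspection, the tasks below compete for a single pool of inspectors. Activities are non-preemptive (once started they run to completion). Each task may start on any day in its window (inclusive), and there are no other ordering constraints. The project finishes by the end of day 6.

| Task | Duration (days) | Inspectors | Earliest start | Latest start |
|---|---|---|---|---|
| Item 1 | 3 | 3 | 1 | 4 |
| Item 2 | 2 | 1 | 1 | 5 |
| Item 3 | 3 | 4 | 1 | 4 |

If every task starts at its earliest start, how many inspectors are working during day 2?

At early start, day 2 has: Item 1, Item 2, Item 3.
Demand: 3 + 1 + 4 = 8.

8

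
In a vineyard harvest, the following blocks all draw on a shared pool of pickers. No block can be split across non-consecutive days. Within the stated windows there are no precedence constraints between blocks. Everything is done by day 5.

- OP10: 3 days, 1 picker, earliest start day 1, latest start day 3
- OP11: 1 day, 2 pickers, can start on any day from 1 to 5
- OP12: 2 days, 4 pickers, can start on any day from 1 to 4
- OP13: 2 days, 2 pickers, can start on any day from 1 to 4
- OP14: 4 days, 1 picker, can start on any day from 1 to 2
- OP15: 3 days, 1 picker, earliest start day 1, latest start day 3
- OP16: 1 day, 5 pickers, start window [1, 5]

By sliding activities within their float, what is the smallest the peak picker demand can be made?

Early-start (OP10@1, OP11@1, OP12@1, OP13@1, OP14@1, OP15@1, OP16@1) gives peak 16: d1:16  d2:9  d3:3  d4:1  d5:0.
Shift OP11→2, OP12→4, OP13→2, OP14→2, OP15→3.
Schedule OP10@1, OP11@2, OP12@4, OP13@2, OP14@2, OP15@3, OP16@1: d1:6  d2:6  d3:5  d4:6  d5:6 — peak 6.
Total picker-days = 29 over 5 days ⇒ peak ≥ ⌈29/5⌉ = 6, so 6 is optimal.

6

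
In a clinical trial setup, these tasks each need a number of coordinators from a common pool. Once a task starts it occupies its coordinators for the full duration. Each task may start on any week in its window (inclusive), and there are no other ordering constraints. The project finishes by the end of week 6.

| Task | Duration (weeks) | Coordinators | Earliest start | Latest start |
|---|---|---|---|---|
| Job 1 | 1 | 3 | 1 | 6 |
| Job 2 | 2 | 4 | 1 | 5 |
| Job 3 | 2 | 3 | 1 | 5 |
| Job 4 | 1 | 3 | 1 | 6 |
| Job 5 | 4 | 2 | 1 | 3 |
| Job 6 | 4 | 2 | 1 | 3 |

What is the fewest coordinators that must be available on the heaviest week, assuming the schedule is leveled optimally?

Early-start (Job 1@1, Job 2@1, Job 3@1, Job 4@1, Job 5@1, Job 6@1) gives peak 17: w1:17  w2:11  w3:4  w4:4  w5:0  w6:0.
Shift Job 3→2, Job 4→4, Job 5→3, Job 6→3.
Schedule Job 1@1, Job 2@1, Job 3@2, Job 4@4, Job 5@3, Job 6@3: w1:7  w2:7  w3:7  w4:7  w5:4  w6:4 — peak 7.

7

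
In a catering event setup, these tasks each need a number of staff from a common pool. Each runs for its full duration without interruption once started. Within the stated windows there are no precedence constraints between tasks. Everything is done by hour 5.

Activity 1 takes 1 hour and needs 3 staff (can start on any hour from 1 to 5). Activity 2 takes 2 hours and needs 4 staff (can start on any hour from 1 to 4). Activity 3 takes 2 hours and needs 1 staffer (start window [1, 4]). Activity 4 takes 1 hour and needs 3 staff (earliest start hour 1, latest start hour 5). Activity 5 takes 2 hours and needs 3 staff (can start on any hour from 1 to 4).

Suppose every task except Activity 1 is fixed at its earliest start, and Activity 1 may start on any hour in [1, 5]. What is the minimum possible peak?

Activity 1@1: h1:14  h2:8  h3:0  h4:0  h5:0 → peak 14
Activity 1@2: h1:11  h2:11  h3:0  h4:0  h5:0 → peak 11
Activity 1@3: h1:11  h2:8  h3:3  h4:0  h5:0 → peak 11
Activity 1@4: h1:11  h2:8  h3:0  h4:3  h5:0 → peak 11
Activity 1@5: h1:11  h2:8  h3:0  h4:0  h5:3 → peak 11
Best is Activity 1@2, peak 11.

11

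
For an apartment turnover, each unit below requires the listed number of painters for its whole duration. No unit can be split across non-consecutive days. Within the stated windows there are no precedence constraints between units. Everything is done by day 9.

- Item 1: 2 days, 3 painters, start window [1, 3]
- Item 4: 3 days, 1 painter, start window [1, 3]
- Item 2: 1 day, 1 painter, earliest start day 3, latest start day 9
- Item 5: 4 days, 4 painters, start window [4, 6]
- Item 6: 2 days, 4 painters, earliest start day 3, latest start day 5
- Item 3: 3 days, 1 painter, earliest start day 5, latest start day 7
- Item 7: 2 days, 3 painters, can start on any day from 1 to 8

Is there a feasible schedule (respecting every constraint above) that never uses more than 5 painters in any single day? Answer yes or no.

no

The minimum achievable peak is 6; 5 < 6, so no feasible schedule stays within the cap.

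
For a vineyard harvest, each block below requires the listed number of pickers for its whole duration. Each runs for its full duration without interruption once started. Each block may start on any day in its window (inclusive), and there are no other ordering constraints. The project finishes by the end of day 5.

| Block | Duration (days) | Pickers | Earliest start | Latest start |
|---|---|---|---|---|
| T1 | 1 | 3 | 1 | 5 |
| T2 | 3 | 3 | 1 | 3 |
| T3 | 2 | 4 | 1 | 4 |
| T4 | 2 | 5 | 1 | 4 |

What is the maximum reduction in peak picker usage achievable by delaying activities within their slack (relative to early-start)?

Early-start peak: d1:15  d2:12  d3:3  d4:0  d5:0 ⇒ 15.
Leveled (T1@1, T2@1, T3@2, T4@4): d1:6  d2:7  d3:7  d4:5  d5:5 ⇒ 7.
Reduction 15 − 7 = 8.

8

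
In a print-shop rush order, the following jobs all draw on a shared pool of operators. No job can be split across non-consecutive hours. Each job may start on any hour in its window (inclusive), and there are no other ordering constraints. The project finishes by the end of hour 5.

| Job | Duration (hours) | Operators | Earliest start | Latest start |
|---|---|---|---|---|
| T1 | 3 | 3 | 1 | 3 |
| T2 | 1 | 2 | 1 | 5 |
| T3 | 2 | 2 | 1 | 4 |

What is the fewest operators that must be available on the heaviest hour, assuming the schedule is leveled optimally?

4

Early-start (T1@1, T2@1, T3@1) gives peak 7: h1:7  h2:5  h3:3  h4:0  h5:0.
Shift T2→4, T3→4.
Schedule T1@1, T2@4, T3@4: h1:3  h2:3  h3:3  h4:4  h5:2 — peak 4.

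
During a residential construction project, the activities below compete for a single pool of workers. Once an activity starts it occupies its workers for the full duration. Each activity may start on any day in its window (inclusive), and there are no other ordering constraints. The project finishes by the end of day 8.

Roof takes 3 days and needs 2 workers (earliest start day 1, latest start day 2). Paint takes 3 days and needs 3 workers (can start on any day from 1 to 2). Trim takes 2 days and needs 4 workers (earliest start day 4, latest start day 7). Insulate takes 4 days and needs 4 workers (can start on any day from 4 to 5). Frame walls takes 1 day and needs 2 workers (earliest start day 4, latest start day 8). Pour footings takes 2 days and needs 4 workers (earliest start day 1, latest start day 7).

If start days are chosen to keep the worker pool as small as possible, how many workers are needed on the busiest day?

8

Early-start (Roof@1, Paint@1, Trim@4, Insulate@4, Frame walls@4, Pour footings@1) gives peak 10: d1:9  d2:9  d3:5  d4:10  d5:8  d6:4  d7:4  d8:0.
Shift Frame walls→6, Pour footings→7.
Schedule Roof@1, Paint@1, Trim@4, Insulate@4, Frame walls@6, Pour footings@7: d1:5  d2:5  d3:5  d4:8  d5:8  d6:6  d7:8  d8:4 — peak 8.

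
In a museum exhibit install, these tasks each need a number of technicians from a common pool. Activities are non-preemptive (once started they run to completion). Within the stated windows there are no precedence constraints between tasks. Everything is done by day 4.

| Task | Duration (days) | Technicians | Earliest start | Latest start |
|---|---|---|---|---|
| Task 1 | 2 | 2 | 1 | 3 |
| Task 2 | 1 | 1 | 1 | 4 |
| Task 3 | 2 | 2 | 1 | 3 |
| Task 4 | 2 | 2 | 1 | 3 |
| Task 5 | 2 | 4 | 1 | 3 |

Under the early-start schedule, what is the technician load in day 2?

10

At early start, day 2 has: Task 1, Task 3, Task 4, Task 5.
Demand: 2 + 2 + 2 + 4 = 10.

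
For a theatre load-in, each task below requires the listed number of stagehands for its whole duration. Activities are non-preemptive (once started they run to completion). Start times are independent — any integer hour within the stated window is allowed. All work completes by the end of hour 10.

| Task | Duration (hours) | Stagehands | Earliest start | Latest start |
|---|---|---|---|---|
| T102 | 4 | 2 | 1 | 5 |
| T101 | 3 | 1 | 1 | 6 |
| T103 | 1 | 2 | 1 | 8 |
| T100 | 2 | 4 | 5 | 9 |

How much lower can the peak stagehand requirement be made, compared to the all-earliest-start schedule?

1

Early-start peak: h1:5  h2:3  h3:3  h4:2  h5:4  h6:4  h7:0  h8:0  h9:0  h10:0 ⇒ 5.
Leveled (T102@1, T101@1, T103@4, T100@5): h1:3  h2:3  h3:3  h4:4  h5:4  h6:4  h7:0  h8:0  h9:0  h10:0 ⇒ 4.
Reduction 5 − 4 = 1.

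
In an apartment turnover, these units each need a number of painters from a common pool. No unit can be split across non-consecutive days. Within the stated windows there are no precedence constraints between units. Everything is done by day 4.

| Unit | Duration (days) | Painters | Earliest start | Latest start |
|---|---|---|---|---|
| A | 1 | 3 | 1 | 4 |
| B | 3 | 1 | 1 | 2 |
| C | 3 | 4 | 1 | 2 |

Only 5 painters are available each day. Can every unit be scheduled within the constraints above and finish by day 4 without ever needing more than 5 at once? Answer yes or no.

yes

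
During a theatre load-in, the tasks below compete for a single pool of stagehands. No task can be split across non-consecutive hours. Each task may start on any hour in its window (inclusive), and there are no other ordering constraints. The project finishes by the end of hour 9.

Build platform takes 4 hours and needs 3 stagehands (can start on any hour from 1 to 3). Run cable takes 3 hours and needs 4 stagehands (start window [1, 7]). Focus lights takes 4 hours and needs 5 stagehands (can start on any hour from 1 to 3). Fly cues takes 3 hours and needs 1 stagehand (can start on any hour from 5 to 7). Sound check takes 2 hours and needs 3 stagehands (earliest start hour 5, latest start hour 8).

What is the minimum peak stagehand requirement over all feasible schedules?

Early-start (Build platform@1, Run cable@1, Focus lights@1, Fly cues@5, Sound check@5) gives peak 12: h1:12  h2:12  h3:12  h4:8  h5:4  h6:4  h7:1  h8:0  h9:0.
Shift Run cable→5.
Schedule Build platform@1, Run cable@5, Focus lights@1, Fly cues@5, Sound check@5: h1:8  h2:8  h3:8  h4:8  h5:8  h6:8  h7:5  h8:0  h9:0 — peak 8.

8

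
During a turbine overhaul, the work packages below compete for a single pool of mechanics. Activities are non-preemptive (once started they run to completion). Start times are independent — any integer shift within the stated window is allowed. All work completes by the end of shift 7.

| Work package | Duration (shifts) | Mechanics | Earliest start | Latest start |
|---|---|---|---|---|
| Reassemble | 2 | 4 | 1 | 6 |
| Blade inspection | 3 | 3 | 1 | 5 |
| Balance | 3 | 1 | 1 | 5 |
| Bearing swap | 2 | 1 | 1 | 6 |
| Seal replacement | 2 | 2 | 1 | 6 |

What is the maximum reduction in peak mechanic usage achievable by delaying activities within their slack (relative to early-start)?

Early-start peak: s1:11  s2:11  s3:4  s4:0  s5:0  s6:0  s7:0 ⇒ 11.
Leveled (Reassemble@1, Blade inspection@3, Balance@3, Bearing swap@6, Seal replacement@6): s1:4  s2:4  s3:4  s4:4  s5:4  s6:3  s7:3 ⇒ 4.
Reduction 11 − 4 = 7.

7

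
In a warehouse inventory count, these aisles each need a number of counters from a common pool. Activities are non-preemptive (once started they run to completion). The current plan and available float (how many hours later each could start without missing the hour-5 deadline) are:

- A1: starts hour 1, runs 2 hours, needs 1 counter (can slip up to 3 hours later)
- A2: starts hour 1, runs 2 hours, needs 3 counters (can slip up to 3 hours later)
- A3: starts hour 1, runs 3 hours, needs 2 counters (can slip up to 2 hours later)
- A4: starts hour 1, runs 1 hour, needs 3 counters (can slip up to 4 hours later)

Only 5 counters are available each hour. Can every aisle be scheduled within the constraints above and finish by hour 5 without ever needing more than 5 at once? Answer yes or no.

Schedule A1@1, A2@1, A3@3, A4@3: h1:4  h2:4  h3:5  h4:2  h5:2 — peak 5 ≤ 5.

yes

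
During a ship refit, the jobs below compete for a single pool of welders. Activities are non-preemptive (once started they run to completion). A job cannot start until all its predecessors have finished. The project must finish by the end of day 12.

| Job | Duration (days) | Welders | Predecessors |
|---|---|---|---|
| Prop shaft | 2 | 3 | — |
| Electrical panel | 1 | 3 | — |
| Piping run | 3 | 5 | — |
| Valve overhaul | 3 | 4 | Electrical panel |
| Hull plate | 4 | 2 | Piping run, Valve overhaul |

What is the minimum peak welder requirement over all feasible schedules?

Early-start (Prop shaft@1, Electrical panel@1, Piping run@1, Valve overhaul@2, Hull plate@5) gives peak 12: d1:11  d2:12  d3:9  d4:4  d5:2  d6:2  d7:2  d8:2  d9:0  d10:0  d11:0  d12:0.
Shift Prop shaft→8, Piping run→2, Valve overhaul→5, Hull plate→8.
Schedule Prop shaft@8, Electrical panel@1, Piping run@2, Valve overhaul@5, Hull plate@8: d1:3  d2:5  d3:5  d4:5  d5:4  d6:4  d7:4  d8:5  d9:5  d10:2  d11:2  d12:0 — peak 5.

5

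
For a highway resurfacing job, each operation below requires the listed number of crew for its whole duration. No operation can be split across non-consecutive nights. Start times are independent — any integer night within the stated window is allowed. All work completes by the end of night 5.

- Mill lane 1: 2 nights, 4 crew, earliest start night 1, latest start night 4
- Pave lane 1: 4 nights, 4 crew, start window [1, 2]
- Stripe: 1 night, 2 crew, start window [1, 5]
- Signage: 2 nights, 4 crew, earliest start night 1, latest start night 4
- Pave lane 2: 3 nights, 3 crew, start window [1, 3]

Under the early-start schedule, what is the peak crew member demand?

Early-start schedule: Mill lane 1@1, Pave lane 1@1, Stripe@1, Signage@1, Pave lane 2@1.
Load per night: night 1: 17, night 2: 15, night 3: 7, night 4: 4, night 5: 0.
Peak is 17.

17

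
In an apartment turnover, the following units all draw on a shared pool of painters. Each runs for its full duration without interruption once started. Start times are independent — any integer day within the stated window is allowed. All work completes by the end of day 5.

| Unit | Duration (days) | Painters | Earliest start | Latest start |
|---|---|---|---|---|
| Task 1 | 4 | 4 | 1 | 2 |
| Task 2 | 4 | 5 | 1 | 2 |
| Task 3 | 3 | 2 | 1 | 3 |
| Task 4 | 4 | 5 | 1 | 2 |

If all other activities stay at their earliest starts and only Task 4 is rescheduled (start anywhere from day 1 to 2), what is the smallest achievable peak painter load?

16

Task 4@1: d1:16  d2:16  d3:16  d4:14  d5:0 → peak 16
Task 4@2: d1:11  d2:16  d3:16  d4:14  d5:5 → peak 16
Best is Task 4@1, peak 16.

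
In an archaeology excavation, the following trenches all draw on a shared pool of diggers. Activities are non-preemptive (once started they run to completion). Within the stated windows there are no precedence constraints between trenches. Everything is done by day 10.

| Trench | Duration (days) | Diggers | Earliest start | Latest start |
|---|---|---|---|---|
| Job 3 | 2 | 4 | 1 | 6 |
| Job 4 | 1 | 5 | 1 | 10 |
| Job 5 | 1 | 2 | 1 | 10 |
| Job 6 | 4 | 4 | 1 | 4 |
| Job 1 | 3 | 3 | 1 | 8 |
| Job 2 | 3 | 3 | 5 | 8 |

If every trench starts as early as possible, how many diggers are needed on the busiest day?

18

Early-start schedule: Job 3@1, Job 4@1, Job 5@1, Job 6@1, Job 1@1, Job 2@5.
Load per day: day 1: 18, day 2: 11, day 3: 7, day 4: 4, day 5: 3, day 6: 3, day 7: 3, day 8: 0, day 9: 0, day 10: 0.
Peak is 18.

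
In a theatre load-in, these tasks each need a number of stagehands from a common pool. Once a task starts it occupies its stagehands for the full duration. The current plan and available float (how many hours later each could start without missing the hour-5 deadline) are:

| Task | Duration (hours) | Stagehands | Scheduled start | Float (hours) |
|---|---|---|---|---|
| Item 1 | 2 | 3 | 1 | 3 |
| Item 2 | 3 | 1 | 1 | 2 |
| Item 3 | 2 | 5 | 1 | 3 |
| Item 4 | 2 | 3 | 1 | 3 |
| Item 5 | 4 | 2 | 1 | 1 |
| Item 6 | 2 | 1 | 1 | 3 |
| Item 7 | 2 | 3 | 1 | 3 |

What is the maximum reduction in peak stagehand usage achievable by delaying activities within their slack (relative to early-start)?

Early-start peak: h1:18  h2:18  h3:3  h4:2  h5:0 ⇒ 18.
Leveled (Item 1@1, Item 2@1, Item 3@3, Item 4@1, Item 5@1, Item 6@1, Item 7@4): h1:10  h2:10  h3:8  h4:10  h5:3 ⇒ 10.
Reduction 18 − 10 = 8.

8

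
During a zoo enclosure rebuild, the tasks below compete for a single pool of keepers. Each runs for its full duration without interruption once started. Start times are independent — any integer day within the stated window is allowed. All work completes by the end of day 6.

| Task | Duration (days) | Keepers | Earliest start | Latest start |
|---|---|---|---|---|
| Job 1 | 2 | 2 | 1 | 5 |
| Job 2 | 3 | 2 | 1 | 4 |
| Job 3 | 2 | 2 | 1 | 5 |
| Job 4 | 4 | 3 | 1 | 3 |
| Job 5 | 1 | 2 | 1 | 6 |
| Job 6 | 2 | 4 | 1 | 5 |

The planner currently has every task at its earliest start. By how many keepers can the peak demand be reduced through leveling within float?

Early-start peak: d1:15  d2:13  d3:5  d4:3  d5:0  d6:0 ⇒ 15.
Leveled (Job 1@1, Job 2@1, Job 3@1, Job 4@3, Job 5@3, Job 6@4): d1:6  d2:6  d3:7  d4:7  d5:7  d6:3 ⇒ 7.
Reduction 15 − 7 = 8.

8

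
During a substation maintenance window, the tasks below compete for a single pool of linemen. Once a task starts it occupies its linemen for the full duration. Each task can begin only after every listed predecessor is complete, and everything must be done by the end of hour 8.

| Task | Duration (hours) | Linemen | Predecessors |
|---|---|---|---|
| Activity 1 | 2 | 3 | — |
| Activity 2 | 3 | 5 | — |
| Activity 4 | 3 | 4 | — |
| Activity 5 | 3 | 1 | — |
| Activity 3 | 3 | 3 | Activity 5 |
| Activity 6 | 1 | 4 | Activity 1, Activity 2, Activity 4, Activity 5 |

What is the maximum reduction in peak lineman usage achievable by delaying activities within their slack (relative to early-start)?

6

Early-start peak: h1:13  h2:13  h3:10  h4:7  h5:3  h6:3  h7:0  h8:0 ⇒ 13.
Leveled (Activity 1@4, Activity 2@1, Activity 4@4, Activity 5@1, Activity 3@6, Activity 6@7): h1:6  h2:6  h3:6  h4:7  h5:7  h6:7  h7:7  h8:3 ⇒ 7.
Reduction 13 − 7 = 6.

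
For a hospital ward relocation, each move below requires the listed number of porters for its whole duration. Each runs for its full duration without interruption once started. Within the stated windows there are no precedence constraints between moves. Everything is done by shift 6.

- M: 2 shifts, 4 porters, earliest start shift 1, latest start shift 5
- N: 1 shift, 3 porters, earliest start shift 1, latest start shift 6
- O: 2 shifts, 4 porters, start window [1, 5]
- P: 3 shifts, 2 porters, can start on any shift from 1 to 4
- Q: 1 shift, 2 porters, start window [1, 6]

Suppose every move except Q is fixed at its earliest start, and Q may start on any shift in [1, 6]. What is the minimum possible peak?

Q@1: s1:15  s2:10  s3:2  s4:0  s5:0  s6:0 → peak 15
Q@2: s1:13  s2:12  s3:2  s4:0  s5:0  s6:0 → peak 13
Q@3: s1:13  s2:10  s3:4  s4:0  s5:0  s6:0 → peak 13
Q@4: s1:13  s2:10  s3:2  s4:2  s5:0  s6:0 → peak 13
Q@5: s1:13  s2:10  s3:2  s4:0  s5:2  s6:0 → peak 13
Q@6: s1:13  s2:10  s3:2  s4:0  s5:0  s6:2 → peak 13
Best is Q@2, peak 13.

13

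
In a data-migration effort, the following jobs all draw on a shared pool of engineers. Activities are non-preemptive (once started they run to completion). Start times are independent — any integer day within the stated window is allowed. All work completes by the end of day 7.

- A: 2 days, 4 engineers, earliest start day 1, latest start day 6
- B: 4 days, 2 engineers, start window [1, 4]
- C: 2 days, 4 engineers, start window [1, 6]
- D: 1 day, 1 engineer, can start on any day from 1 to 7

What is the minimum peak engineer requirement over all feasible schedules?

Early-start (A@1, B@1, C@1, D@1) gives peak 11: d1:11  d2:10  d3:2  d4:2  d5:0  d6:0  d7:0.
Shift C→3, D→5.
Schedule A@1, B@1, C@3, D@5: d1:6  d2:6  d3:6  d4:6  d5:1  d6:0  d7:0 — peak 6.

6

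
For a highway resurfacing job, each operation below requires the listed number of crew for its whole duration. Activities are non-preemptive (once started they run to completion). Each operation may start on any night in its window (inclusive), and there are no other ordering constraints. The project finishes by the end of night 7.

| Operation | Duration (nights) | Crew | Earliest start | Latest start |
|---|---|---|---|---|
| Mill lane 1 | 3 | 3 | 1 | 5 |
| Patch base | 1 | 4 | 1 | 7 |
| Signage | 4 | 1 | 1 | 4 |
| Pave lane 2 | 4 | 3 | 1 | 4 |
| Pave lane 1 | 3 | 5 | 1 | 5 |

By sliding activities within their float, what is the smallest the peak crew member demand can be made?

7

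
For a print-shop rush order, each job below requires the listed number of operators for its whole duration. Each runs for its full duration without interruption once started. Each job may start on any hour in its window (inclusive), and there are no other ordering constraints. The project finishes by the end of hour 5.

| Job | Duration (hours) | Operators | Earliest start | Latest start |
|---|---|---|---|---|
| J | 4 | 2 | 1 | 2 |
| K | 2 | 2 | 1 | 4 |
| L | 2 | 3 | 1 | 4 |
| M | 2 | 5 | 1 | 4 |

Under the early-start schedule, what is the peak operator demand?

Early-start schedule: J@1, K@1, L@1, M@1.
Load per hour: hour 1: 12, hour 2: 12, hour 3: 2, hour 4: 2, hour 5: 0.
Peak is 12.

12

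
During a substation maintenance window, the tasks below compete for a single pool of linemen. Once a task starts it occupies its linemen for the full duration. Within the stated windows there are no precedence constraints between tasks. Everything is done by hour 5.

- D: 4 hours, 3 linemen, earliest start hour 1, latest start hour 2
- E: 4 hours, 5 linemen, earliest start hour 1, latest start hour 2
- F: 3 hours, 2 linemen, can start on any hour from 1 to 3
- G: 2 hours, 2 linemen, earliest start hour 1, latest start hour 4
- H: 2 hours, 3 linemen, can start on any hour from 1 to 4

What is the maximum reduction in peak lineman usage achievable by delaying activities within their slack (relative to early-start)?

Early-start peak: h1:15  h2:15  h3:10  h4:8  h5:0 ⇒ 15.
Leveled (D@1, E@1, F@1, G@1, H@4): h1:12  h2:12  h3:10  h4:11  h5:3 ⇒ 12.
Reduction 15 − 12 = 3.

3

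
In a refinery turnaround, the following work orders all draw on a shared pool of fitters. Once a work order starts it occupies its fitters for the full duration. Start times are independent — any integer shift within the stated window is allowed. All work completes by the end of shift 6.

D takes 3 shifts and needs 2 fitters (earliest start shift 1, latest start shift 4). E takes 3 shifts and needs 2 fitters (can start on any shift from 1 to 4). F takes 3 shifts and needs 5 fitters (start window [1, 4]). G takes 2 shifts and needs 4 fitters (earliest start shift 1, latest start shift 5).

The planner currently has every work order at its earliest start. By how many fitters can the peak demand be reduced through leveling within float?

Early-start peak: s1:13  s2:13  s3:9  s4:0  s5:0  s6:0 ⇒ 13.
Leveled (D@1, E@3, F@4, G@1): s1:6  s2:6  s3:4  s4:7  s5:7  s6:5 ⇒ 7.
Reduction 13 − 7 = 6.

6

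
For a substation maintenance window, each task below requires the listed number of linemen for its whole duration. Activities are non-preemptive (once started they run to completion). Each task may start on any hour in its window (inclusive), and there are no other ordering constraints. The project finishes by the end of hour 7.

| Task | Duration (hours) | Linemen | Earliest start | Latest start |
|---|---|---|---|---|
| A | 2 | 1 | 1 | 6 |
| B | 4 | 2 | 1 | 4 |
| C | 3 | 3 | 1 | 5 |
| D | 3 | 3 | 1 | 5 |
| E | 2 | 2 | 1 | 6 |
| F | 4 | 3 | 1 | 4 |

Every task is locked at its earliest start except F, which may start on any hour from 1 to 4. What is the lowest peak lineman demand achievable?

F@1: h1:14  h2:14  h3:11  h4:5  h5:0  h6:0  h7:0 → peak 14
F@2: h1:11  h2:14  h3:11  h4:5  h5:3  h6:0  h7:0 → peak 14
F@3: h1:11  h2:11  h3:11  h4:5  h5:3  h6:3  h7:0 → peak 11
F@4: h1:11  h2:11  h3:8  h4:5  h5:3  h6:3  h7:3 → peak 11
Best is F@3, peak 11.

11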